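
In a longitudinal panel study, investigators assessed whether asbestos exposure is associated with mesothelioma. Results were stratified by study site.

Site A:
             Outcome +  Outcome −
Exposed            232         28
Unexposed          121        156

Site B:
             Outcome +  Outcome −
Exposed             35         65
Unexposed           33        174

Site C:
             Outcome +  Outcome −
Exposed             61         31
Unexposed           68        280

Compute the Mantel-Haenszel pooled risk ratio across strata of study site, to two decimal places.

RR_MH = Σ(aᵢ·n₀ᵢ/nᵢ) / Σ(cᵢ·n₁ᵢ/nᵢ), with n₁ᵢ = aᵢ+bᵢ (exposed), n₀ᵢ = cᵢ+dᵢ (unexposed), nᵢ = n₁ᵢ+n₀ᵢ.
Stratum 1 (Site A): n₁ = 260, n₀ = 277, n = 537; a·n₀/n = 232·277/537 = 119.6723; c·n₁/n = 121·260/537 = 58.5847
Stratum 2 (Site B): n₁ = 100, n₀ = 207, n = 307; a·n₀/n = 35·207/307 = 23.5993; c·n₁/n = 33·100/307 = 10.7492
Stratum 3 (Site C): n₁ = 92, n₀ = 348, n = 440; a·n₀/n = 61·348/440 = 48.2455; c·n₁/n = 68·92/440 = 14.2182
RR_MH = (119.6723 + 23.5993 + 48.2455) / (58.5847 + 10.7492 + 14.2182) = 191.5171 / 83.5521 = 2.29219

2.29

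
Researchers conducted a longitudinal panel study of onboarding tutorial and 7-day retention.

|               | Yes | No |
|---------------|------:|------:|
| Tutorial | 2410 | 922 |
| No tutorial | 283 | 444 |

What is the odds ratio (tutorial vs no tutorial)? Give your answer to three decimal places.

4.101

Cells: a = 2410, b = 922, c = 283, d = 444.
OR = (a·d)/(b·c) = (2410 × 444) / (922 × 283) = 1070040 / 260926 = 4.10093
The odds of 7-day retention are about 4.10 times as high in the tutorial group.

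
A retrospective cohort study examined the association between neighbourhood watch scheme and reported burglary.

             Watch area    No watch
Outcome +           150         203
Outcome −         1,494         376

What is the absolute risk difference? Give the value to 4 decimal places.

Reading the table with exposure as columns: a = 150 (Watch area, case), b = 1494 (Watch area, non-case), c = 203 (No watch, case), d = 376.
Risk in exposed = 150/1644 = 0.091241; risk in unexposed = 203/579 = 0.350604.
Risk difference = 0.091241 − 0.350604 = -0.259364

-0.2594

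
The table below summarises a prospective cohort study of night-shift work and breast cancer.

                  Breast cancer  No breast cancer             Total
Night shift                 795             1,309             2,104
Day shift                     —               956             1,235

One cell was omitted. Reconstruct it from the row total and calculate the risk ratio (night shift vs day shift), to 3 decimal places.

1.673

The missing cell is in the unexposed row: 1235 − 956 = 279.
So a = 795, b = 1309, c = 279, d = 956.
RR = [a/(a+b)] / [c/(c+d)] = (795/2104) / (279/1235) = 0.37785/0.22591 = 1.67257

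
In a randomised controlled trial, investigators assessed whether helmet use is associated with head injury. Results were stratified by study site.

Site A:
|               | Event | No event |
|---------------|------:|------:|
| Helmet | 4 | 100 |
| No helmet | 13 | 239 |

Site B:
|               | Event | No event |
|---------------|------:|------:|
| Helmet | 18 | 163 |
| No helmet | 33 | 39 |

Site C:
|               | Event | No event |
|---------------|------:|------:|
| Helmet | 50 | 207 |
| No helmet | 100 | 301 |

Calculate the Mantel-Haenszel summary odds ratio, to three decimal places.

0.503

OR_MH = Σ(aᵢdᵢ/nᵢ) / Σ(bᵢcᵢ/nᵢ), where nᵢ is the stratum total.
Stratum 1 (Site A): n = 356; a·d/n = 4·239/356 = 2.6854; b·c/n = 100·13/356 = 3.6517
Stratum 2 (Site B): n = 253; a·d/n = 18·39/253 = 2.7747; b·c/n = 163·33/253 = 21.2609
Stratum 3 (Site C): n = 658; a·d/n = 50·301/658 = 22.8723; b·c/n = 207·100/658 = 31.4590
OR_MH = (2.6854 + 2.7747 + 22.8723) / (3.6517 + 21.2609 + 31.4590) = 28.3324 / 56.3715 = 0.50260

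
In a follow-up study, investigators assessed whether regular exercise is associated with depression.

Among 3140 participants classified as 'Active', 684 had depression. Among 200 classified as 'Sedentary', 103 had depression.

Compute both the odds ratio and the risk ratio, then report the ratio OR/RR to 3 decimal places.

0.620

From the description: a = 684, b = 2456, c = 103, d = 97.
OR = (684·97)/(2456·103) = 66348/252968 = 0.26228
Risk in exposed = 684/3140 = 0.21783; risk in unexposed = 103/200 = 0.51500; RR = 0.42298
OR/RR = 0.26228 / 0.42298 = 0.62007
The outcome is not rare, so the OR lies further from 1 than the RR.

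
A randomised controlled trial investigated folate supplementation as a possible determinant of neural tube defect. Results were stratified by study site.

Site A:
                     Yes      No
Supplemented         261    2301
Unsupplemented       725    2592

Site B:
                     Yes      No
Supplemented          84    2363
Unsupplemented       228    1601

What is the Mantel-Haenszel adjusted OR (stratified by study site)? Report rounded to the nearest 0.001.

0.358

OR_MH = Σ(aᵢdᵢ/nᵢ) / Σ(bᵢcᵢ/nᵢ), where nᵢ is the stratum total.
Stratum 1 (Site A): n = 5879; a·d/n = 261·2592/5879 = 115.0726; b·c/n = 2301·725/5879 = 283.7600
Stratum 2 (Site B): n = 4276; a·d/n = 84·1601/4276 = 31.4509; b·c/n = 2363·228/4276 = 125.9972
OR_MH = (115.0726 + 31.4509) / (283.7600 + 125.9972) = 146.5235 / 409.7572 = 0.35759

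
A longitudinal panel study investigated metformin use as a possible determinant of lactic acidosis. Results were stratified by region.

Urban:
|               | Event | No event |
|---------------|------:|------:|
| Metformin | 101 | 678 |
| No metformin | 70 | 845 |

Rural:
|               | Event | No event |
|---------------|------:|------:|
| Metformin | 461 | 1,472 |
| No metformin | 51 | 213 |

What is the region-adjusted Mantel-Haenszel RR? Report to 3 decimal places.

1.427

RR_MH = Σ(aᵢ·n₀ᵢ/nᵢ) / Σ(cᵢ·n₁ᵢ/nᵢ), with n₁ᵢ = aᵢ+bᵢ (exposed), n₀ᵢ = cᵢ+dᵢ (unexposed), nᵢ = n₁ᵢ+n₀ᵢ.
Stratum 1 (Urban): n₁ = 779, n₀ = 915, n = 1694; a·n₀/n = 101·915/1694 = 54.5543; c·n₁/n = 70·779/1694 = 32.1901
Stratum 2 (Rural): n₁ = 1933, n₀ = 264, n = 2197; a·n₀/n = 461·264/2197 = 55.3955; c·n₁/n = 51·1933/2197 = 44.8716
RR_MH = (54.5543 + 55.3955) / (32.1901 + 44.8716) = 109.9498 / 77.0617 = 1.42678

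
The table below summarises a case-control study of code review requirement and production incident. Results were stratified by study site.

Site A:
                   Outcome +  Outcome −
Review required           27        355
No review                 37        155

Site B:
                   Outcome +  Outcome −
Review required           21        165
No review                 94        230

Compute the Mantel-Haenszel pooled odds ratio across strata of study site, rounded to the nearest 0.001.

0.315

OR_MH = Σ(aᵢdᵢ/nᵢ) / Σ(bᵢcᵢ/nᵢ), where nᵢ is the stratum total.
Stratum 1 (Site A): n = 574; a·d/n = 27·155/574 = 7.2909; b·c/n = 355·37/574 = 22.8833
Stratum 2 (Site B): n = 510; a·d/n = 21·230/510 = 9.4706; b·c/n = 165·94/510 = 30.4118
OR_MH = (7.2909 + 9.4706) / (22.8833 + 30.4118) = 16.7615 / 53.2950 = 0.31450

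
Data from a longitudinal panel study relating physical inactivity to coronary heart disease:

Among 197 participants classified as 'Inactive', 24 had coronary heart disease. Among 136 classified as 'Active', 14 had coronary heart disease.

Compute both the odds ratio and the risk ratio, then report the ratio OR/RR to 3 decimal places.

1.022

From the description: a = 24, b = 173, c = 14, d = 122.
OR = (24·122)/(173·14) = 2928/2422 = 1.20892
Risk in exposed = 24/197 = 0.12183; risk in unexposed = 14/136 = 0.10294; RR = 1.18347
OR/RR = 1.20892 / 1.18347 = 1.02151
The outcome is not rare, so the OR lies further from 1 than the RR.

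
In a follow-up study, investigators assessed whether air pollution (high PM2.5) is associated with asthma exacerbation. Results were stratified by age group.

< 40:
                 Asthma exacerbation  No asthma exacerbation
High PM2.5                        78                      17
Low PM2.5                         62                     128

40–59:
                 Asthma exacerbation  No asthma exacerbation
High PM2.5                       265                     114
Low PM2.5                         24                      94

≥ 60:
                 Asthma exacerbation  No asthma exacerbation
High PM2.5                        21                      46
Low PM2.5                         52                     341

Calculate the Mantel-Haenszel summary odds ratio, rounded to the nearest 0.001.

6.993

OR_MH = Σ(aᵢdᵢ/nᵢ) / Σ(bᵢcᵢ/nᵢ), where nᵢ is the stratum total.
Stratum 1 (< 40): n = 285; a·d/n = 78·128/285 = 35.0316; b·c/n = 17·62/285 = 3.6982
Stratum 2 (40–59): n = 497; a·d/n = 265·94/497 = 50.1207; b·c/n = 114·24/497 = 5.5050
Stratum 3 (≥ 60): n = 460; a·d/n = 21·341/460 = 15.5674; b·c/n = 46·52/460 = 5.2000
OR_MH = (35.0316 + 50.1207 + 15.5674) / (3.6982 + 5.5050 + 5.2000) = 100.7197 / 14.4033 = 6.99283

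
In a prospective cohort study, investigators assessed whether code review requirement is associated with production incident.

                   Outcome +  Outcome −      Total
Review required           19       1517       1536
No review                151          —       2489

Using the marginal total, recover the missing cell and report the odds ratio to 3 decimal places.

The missing cell is in the unexposed row: 2489 − 151 = 2338.
So a = 19, b = 1517, c = 151, d = 2338.
OR = (a·d)/(b·c) = (19 × 2338) / (1517 × 151) = 44422 / 229067 = 0.19393

0.194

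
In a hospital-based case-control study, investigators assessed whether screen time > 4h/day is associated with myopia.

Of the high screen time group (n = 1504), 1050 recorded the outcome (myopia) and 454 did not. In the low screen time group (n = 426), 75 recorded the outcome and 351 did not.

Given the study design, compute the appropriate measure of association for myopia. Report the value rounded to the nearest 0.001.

10.824

From the description: a = 1050, b = 454, c = 75, d = 351.
This is a hospital-based case-control study: participants were sampled on outcome status, so risks in the source population cannot be estimated directly — relative risk is not valid here. The odds ratio is the appropriate measure.
OR = (a·d)/(b·c) = (1050 × 351) / (454 × 75) = 368550 / 34050 = 10.82379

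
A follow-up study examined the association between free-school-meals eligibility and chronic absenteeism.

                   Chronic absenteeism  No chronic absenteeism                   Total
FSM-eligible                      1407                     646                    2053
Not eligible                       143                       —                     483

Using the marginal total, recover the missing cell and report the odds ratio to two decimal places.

5.18

The missing cell is in the unexposed row: 483 − 143 = 340.
So a = 1407, b = 646, c = 143, d = 340.
OR = (a·d)/(b·c) = (1407 × 340) / (646 × 143) = 478380 / 92378 = 5.17851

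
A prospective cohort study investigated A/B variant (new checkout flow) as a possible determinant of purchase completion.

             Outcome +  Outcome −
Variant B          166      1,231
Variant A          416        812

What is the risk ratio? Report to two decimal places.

Cells: a = 166, b = 1231, c = 416, d = 812.
Risk in exposed = 166/1397 = 0.11883; risk in unexposed = 416/1228 = 0.33876.
RR = 0.11883 / 0.33876 = 0.35077
The risk is 65% lower among the exposed than among the unexposed.

0.35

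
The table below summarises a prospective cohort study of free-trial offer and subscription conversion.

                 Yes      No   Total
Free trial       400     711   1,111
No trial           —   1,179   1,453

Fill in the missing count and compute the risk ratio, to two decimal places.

1.91

The missing cell is in the unexposed row: 1453 − 1179 = 274.
So a = 400, b = 711, c = 274, d = 1179.
RR = [a/(a+b)] / [c/(c+d)] = (400/1111) / (274/1453) = 0.36004/0.18858 = 1.90924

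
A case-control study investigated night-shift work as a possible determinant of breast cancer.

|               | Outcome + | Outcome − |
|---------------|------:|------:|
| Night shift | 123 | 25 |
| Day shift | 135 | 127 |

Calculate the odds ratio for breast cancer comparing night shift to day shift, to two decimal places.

4.63

Cells: a = 123, b = 25, c = 135, d = 127.
OR = (a·d)/(b·c) = (123 × 127) / (25 × 135) = 15621 / 3375 = 4.62844
The odds of breast cancer are about 4.63 times as high in the night shift group.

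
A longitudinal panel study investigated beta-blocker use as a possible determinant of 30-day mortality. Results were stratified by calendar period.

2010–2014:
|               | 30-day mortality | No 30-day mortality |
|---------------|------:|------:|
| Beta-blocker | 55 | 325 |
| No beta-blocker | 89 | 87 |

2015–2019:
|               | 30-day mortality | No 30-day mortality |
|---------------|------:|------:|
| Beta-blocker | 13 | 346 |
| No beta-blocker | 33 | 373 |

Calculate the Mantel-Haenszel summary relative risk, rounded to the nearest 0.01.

0.32

RR_MH = Σ(aᵢ·n₀ᵢ/nᵢ) / Σ(cᵢ·n₁ᵢ/nᵢ), with n₁ᵢ = aᵢ+bᵢ (exposed), n₀ᵢ = cᵢ+dᵢ (unexposed), nᵢ = n₁ᵢ+n₀ᵢ.
Stratum 1 (2010–2014): n₁ = 380, n₀ = 176, n = 556; a·n₀/n = 55·176/556 = 17.4101; c·n₁/n = 89·380/556 = 60.8273
Stratum 2 (2015–2019): n₁ = 359, n₀ = 406, n = 765; a·n₀/n = 13·406/765 = 6.8993; c·n₁/n = 33·359/765 = 15.4863
RR_MH = (17.4101 + 6.8993) / (60.8273 + 15.4863) = 24.3094 / 76.3136 = 0.31855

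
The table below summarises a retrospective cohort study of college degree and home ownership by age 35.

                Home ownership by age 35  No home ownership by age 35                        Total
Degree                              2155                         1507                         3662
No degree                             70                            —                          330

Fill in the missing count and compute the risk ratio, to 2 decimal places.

The missing cell is in the unexposed row: 330 − 70 = 260.
So a = 2155, b = 1507, c = 70, d = 260.
RR = [a/(a+b)] / [c/(c+d)] = (2155/3662) / (70/330) = 0.58848/0.21212 = 2.77425

2.77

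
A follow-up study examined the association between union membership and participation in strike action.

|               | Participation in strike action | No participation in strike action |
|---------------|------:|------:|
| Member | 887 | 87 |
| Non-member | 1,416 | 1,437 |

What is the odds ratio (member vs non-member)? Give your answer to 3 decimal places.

10.347

Cells: a = 887, b = 87, c = 1416, d = 1437.
OR = (a·d)/(b·c) = (887 × 1437) / (87 × 1416) = 1274619 / 123192 = 10.34661
The odds of participation in strike action are about 10.35 times as high in the member group.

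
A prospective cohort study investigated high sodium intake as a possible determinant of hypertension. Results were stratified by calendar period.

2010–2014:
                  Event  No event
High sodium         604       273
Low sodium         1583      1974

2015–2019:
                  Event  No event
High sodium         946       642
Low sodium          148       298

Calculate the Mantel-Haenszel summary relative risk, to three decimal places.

RR_MH = Σ(aᵢ·n₀ᵢ/nᵢ) / Σ(cᵢ·n₁ᵢ/nᵢ), with n₁ᵢ = aᵢ+bᵢ (exposed), n₀ᵢ = cᵢ+dᵢ (unexposed), nᵢ = n₁ᵢ+n₀ᵢ.
Stratum 1 (2010–2014): n₁ = 877, n₀ = 3557, n = 4434; a·n₀/n = 604·3557/4434 = 484.5350; c·n₁/n = 1583·877/4434 = 313.1013
Stratum 2 (2015–2019): n₁ = 1588, n₀ = 446, n = 2034; a·n₀/n = 946·446/2034 = 207.4317; c·n₁/n = 148·1588/2034 = 115.5477
RR_MH = (484.5350 + 207.4317) / (313.1013 + 115.5477) = 691.9666 / 428.6490 = 1.61430

1.614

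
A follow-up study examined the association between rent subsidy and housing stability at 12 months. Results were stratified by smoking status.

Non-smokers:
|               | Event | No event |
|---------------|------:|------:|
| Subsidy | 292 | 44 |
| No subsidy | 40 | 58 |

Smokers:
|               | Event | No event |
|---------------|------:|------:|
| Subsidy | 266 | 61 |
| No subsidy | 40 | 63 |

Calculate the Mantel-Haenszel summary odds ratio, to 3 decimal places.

8.016

OR_MH = Σ(aᵢdᵢ/nᵢ) / Σ(bᵢcᵢ/nᵢ), where nᵢ is the stratum total.
Stratum 1 (Non-smokers): n = 434; a·d/n = 292·58/434 = 39.0230; b·c/n = 44·40/434 = 4.0553
Stratum 2 (Smokers): n = 430; a·d/n = 266·63/430 = 38.9721; b·c/n = 61·40/430 = 5.6744
OR_MH = (39.0230 + 38.9721) / (4.0553 + 5.6744) = 77.9951 / 9.7297 = 8.01618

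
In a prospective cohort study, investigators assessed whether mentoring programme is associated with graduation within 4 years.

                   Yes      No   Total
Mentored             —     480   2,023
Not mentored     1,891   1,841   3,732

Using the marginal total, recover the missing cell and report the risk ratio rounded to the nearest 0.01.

The missing cell is in the exposed row: 2023 − 480 = 1543.
So a = 1543, b = 480, c = 1891, d = 1841.
RR = [a/(a+b)] / [c/(c+d)] = (1543/2023) / (1891/3732) = 0.76273/0.50670 = 1.50529

1.51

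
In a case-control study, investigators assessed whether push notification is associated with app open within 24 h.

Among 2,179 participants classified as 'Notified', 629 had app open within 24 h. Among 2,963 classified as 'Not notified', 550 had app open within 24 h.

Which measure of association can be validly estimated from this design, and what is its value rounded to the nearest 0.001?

1.780

From the description: a = 629, b = 1550, c = 550, d = 2413.
This is a case-control study: participants were sampled on outcome status, so risks in the source population cannot be estimated directly — relative risk is not valid here. The odds ratio is the appropriate measure.
OR = (a·d)/(b·c) = (629 × 2413) / (1550 × 550) = 1517777 / 852500 = 1.78038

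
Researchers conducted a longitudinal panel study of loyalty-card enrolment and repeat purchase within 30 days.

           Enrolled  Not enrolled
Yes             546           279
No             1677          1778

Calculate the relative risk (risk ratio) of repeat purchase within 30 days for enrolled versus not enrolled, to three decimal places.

1.811

Reading the table with exposure as columns: a = 546 (Enrolled, case), b = 1677 (Enrolled, non-case), c = 279 (Not enrolled, case), d = 1778.
Risk in exposed = 546/2223 = 0.24561; risk in unexposed = 279/2057 = 0.13563.
RR = 0.24561 / 0.13563 = 1.81085
The risk among the exposed is 1.81 times that among the unexposed.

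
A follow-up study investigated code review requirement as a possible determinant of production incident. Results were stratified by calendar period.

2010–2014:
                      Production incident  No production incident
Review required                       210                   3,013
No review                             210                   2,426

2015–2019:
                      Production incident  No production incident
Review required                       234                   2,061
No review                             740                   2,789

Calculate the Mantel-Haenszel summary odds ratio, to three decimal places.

0.538

OR_MH = Σ(aᵢdᵢ/nᵢ) / Σ(bᵢcᵢ/nᵢ), where nᵢ is the stratum total.
Stratum 1 (2010–2014): n = 5859; a·d/n = 210·2426/5859 = 86.9534; b·c/n = 3013·210/5859 = 107.9928
Stratum 2 (2015–2019): n = 5824; a·d/n = 234·2789/5824 = 112.0580; b·c/n = 2061·740/5824 = 261.8716
OR_MH = (86.9534 + 112.0580) / (107.9928 + 261.8716) = 199.0114 / 369.8644 = 0.53807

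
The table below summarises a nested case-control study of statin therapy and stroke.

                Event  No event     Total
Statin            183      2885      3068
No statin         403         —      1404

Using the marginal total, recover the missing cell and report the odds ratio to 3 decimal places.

0.158

The missing cell is in the unexposed row: 1404 − 403 = 1001.
So a = 183, b = 2885, c = 403, d = 1001.
OR = (a·d)/(b·c) = (183 × 1001) / (2885 × 403) = 183183 / 1162655 = 0.15756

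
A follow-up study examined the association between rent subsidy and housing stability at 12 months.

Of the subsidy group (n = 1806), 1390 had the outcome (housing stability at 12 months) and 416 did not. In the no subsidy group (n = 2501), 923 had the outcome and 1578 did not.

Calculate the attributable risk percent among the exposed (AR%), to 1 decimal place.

52.0

From the description: a = 1390, b = 416, c = 923, d = 1578.
Risk in exposed = 1390/1806 = 0.76966; risk in unexposed = 923/2501 = 0.36905.
RR = 0.76966/0.36905 = 2.08549
AR% = (RR − 1)/RR × 100 = (2.08549 − 1)/2.08549 × 100 = 52.0497%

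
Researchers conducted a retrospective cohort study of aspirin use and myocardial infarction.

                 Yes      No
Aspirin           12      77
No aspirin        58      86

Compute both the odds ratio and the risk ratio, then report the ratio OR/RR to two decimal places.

Cells: a = 12, b = 77, c = 58, d = 86.
OR = (12·86)/(77·58) = 1032/4466 = 0.23108
Risk in exposed = 12/89 = 0.13483; risk in unexposed = 58/144 = 0.40278; RR = 0.33475
OR/RR = 0.23108 / 0.33475 = 0.69030
The outcome is not rare, so the OR lies further from 1 than the RR.

0.69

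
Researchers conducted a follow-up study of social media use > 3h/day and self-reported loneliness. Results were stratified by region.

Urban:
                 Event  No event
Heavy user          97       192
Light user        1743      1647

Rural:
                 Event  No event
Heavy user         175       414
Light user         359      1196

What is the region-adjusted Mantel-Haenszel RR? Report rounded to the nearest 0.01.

0.92

RR_MH = Σ(aᵢ·n₀ᵢ/nᵢ) / Σ(cᵢ·n₁ᵢ/nᵢ), with n₁ᵢ = aᵢ+bᵢ (exposed), n₀ᵢ = cᵢ+dᵢ (unexposed), nᵢ = n₁ᵢ+n₀ᵢ.
Stratum 1 (Urban): n₁ = 289, n₀ = 3390, n = 3679; a·n₀/n = 97·3390/3679 = 89.3803; c·n₁/n = 1743·289/3679 = 136.9195
Stratum 2 (Rural): n₁ = 589, n₀ = 1555, n = 2144; a·n₀/n = 175·1555/2144 = 126.9240; c·n₁/n = 359·589/2144 = 98.6245
RR_MH = (89.3803 + 126.9240) / (136.9195 + 98.6245) = 216.3042 / 235.5441 = 0.91832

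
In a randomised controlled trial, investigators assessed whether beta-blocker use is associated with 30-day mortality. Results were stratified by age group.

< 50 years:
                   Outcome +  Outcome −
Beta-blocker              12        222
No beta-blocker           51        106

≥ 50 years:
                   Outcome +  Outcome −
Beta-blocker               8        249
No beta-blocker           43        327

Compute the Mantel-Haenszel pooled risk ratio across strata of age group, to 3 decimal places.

0.198

RR_MH = Σ(aᵢ·n₀ᵢ/nᵢ) / Σ(cᵢ·n₁ᵢ/nᵢ), with n₁ᵢ = aᵢ+bᵢ (exposed), n₀ᵢ = cᵢ+dᵢ (unexposed), nᵢ = n₁ᵢ+n₀ᵢ.
Stratum 1 (< 50 years): n₁ = 234, n₀ = 157, n = 391; a·n₀/n = 12·157/391 = 4.8184; c·n₁/n = 51·234/391 = 30.5217
Stratum 2 (≥ 50 years): n₁ = 257, n₀ = 370, n = 627; a·n₀/n = 8·370/627 = 4.7209; c·n₁/n = 43·257/627 = 17.6252
RR_MH = (4.8184 + 4.7209) / (30.5217 + 17.6252) = 9.5393 / 48.1469 = 0.19813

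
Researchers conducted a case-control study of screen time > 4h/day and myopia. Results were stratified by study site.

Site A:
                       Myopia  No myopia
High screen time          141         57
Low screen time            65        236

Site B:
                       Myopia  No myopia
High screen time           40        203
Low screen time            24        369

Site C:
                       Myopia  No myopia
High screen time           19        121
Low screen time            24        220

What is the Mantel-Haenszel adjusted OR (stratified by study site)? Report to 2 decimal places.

4.45

OR_MH = Σ(aᵢdᵢ/nᵢ) / Σ(bᵢcᵢ/nᵢ), where nᵢ is the stratum total.
Stratum 1 (Site A): n = 499; a·d/n = 141·236/499 = 66.6854; b·c/n = 57·65/499 = 7.4248
Stratum 2 (Site B): n = 636; a·d/n = 40·369/636 = 23.2075; b·c/n = 203·24/636 = 7.6604
Stratum 3 (Site C): n = 384; a·d/n = 19·220/384 = 10.8854; b·c/n = 121·24/384 = 7.5625
OR_MH = (66.6854 + 23.2075 + 10.8854) / (7.4248 + 7.6604 + 7.5625) = 100.7783 / 22.6477 = 4.44982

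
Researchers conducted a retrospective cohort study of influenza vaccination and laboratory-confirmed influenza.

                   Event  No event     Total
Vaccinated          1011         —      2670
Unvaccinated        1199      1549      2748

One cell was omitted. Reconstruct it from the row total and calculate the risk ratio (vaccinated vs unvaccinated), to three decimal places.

0.868

The missing cell is in the exposed row: 2670 − 1011 = 1659.
So a = 1011, b = 1659, c = 1199, d = 1549.
RR = [a/(a+b)] / [c/(c+d)] = (1011/2670) / (1199/2748) = 0.37865/0.43632 = 0.86784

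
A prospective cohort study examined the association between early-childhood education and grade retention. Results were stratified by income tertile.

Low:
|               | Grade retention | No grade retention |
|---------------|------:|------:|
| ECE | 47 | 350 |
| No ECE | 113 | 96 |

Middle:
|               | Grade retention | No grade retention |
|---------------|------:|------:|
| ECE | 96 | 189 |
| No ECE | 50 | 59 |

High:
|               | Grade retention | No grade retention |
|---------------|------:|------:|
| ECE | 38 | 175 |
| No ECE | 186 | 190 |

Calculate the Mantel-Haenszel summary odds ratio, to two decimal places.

0.24

OR_MH = Σ(aᵢdᵢ/nᵢ) / Σ(bᵢcᵢ/nᵢ), where nᵢ is the stratum total.
Stratum 1 (Low): n = 606; a·d/n = 47·96/606 = 7.4455; b·c/n = 350·113/606 = 65.2640
Stratum 2 (Middle): n = 394; a·d/n = 96·59/394 = 14.3756; b·c/n = 189·50/394 = 23.9848
Stratum 3 (High): n = 589; a·d/n = 38·190/589 = 12.2581; b·c/n = 175·186/589 = 55.2632
OR_MH = (7.4455 + 14.3756 + 12.2581) / (65.2640 + 23.9848 + 55.2632) = 34.0792 / 144.5120 = 0.23582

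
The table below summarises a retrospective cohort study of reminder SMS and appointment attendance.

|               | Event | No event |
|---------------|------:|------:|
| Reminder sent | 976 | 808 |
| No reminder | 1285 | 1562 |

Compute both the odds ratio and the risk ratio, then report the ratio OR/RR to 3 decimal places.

Cells: a = 976, b = 808, c = 1285, d = 1562.
OR = (976·1562)/(808·1285) = 1524512/1038280 = 1.46831
Risk in exposed = 976/1784 = 0.54709; risk in unexposed = 1285/2847 = 0.45135; RR = 1.21210
OR/RR = 1.46831 / 1.21210 = 1.21137
The outcome is not rare, so the OR lies further from 1 than the RR.

1.211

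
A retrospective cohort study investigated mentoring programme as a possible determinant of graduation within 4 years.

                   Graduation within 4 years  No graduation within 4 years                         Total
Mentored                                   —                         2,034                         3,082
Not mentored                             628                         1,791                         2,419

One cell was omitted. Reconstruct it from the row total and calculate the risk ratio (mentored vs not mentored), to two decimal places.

1.31

The missing cell is in the exposed row: 3082 − 2034 = 1048.
So a = 1048, b = 2034, c = 628, d = 1791.
RR = [a/(a+b)] / [c/(c+d)] = (1048/3082) / (628/2419) = 0.34004/0.25961 = 1.30980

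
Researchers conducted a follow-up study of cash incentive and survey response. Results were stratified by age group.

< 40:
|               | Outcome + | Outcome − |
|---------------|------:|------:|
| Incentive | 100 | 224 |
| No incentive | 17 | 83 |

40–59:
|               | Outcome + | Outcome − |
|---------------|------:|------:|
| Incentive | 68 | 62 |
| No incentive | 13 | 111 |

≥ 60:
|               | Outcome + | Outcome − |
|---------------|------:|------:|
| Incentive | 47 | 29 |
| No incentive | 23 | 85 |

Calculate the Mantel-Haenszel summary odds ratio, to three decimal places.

4.500

OR_MH = Σ(aᵢdᵢ/nᵢ) / Σ(bᵢcᵢ/nᵢ), where nᵢ is the stratum total.
Stratum 1 (< 40): n = 424; a·d/n = 100·83/424 = 19.5755; b·c/n = 224·17/424 = 8.9811
Stratum 2 (40–59): n = 254; a·d/n = 68·111/254 = 29.7165; b·c/n = 62·13/254 = 3.1732
Stratum 3 (≥ 60): n = 184; a·d/n = 47·85/184 = 21.7120; b·c/n = 29·23/184 = 3.6250
OR_MH = (19.5755 + 29.7165 + 21.7120) / (8.9811 + 3.1732 + 3.6250) = 71.0040 / 15.7794 = 4.49980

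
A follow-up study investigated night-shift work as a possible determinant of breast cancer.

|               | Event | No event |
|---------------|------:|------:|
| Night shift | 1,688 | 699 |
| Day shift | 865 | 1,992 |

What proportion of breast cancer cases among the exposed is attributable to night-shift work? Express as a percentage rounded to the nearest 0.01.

Cells: a = 1688, b = 699, c = 865, d = 1992.
Risk in exposed = 1688/2387 = 0.70716; risk in unexposed = 865/2857 = 0.30277.
RR = 0.70716/0.30277 = 2.33568
AR% = (RR − 1)/RR × 100 = (2.33568 − 1)/2.33568 × 100 = 57.1860%

57.19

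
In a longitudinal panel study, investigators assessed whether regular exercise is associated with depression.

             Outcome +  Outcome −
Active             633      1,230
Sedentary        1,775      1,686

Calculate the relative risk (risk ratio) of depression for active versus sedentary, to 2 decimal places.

Cells: a = 633, b = 1230, c = 1775, d = 1686.
Risk in exposed = 633/1863 = 0.33977; risk in unexposed = 1775/3461 = 0.51286.
RR = 0.33977 / 0.51286 = 0.66251
The risk is 34% lower among the exposed than among the unexposed.

0.66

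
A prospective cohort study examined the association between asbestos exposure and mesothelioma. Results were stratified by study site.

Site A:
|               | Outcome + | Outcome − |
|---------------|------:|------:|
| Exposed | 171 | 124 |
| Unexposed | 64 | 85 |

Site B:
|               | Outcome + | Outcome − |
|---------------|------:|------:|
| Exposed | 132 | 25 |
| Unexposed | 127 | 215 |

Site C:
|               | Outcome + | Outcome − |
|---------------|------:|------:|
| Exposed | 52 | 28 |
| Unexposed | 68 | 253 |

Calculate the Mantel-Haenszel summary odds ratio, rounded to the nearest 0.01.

4.22

OR_MH = Σ(aᵢdᵢ/nᵢ) / Σ(bᵢcᵢ/nᵢ), where nᵢ is the stratum total.
Stratum 1 (Site A): n = 444; a·d/n = 171·85/444 = 32.7365; b·c/n = 124·64/444 = 17.8739
Stratum 2 (Site B): n = 499; a·d/n = 132·215/499 = 56.8737; b·c/n = 25·127/499 = 6.3627
Stratum 3 (Site C): n = 401; a·d/n = 52·253/401 = 32.8080; b·c/n = 28·68/401 = 4.7481
OR_MH = (32.7365 + 56.8737 + 32.8080) / (17.8739 + 6.3627 + 4.7481) = 122.4182 / 28.9847 = 4.22354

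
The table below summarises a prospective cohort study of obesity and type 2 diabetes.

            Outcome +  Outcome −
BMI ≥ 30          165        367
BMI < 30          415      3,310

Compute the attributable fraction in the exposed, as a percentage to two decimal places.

Cells: a = 165, b = 367, c = 415, d = 3310.
Risk in exposed = 165/532 = 0.31015; risk in unexposed = 415/3725 = 0.11141.
RR = 0.31015/0.11141 = 2.78388
AR% = (RR − 1)/RR × 100 = (2.78388 − 1)/2.78388 × 100 = 64.0789%

64.08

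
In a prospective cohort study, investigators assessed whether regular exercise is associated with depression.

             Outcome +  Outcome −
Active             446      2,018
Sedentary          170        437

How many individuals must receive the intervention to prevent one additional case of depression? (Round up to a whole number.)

Risk in treated group = 446/2464 = 0.18101; risk in control = 170/607 = 0.28007.
Absolute risk reduction = 0.28007 − 0.18101 = 0.09906
NNT = 1 / ARR = 1 / 0.09906 = 10.095 → round up → 11

11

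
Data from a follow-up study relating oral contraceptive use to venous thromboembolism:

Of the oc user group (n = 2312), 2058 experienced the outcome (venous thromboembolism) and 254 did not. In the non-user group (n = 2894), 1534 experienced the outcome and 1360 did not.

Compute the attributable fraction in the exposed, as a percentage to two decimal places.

40.45

From the description: a = 2058, b = 254, c = 1534, d = 1360.
Risk in exposed = 2058/2312 = 0.89014; risk in unexposed = 1534/2894 = 0.53006.
RR = 0.89014/0.53006 = 1.67931
AR% = (RR − 1)/RR × 100 = (1.67931 − 1)/1.67931 × 100 = 40.4517%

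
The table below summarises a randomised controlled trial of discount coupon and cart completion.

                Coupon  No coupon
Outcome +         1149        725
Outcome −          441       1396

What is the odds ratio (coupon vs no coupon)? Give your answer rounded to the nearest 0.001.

Reading the table with exposure as columns: a = 1149 (Coupon, case), b = 441 (Coupon, non-case), c = 725 (No coupon, case), d = 1396.
OR = (a·d)/(b·c) = (1149 × 1396) / (441 × 725) = 1604004 / 319725 = 5.01682
The odds of cart completion are about 5.02 times as high in the coupon group.

5.017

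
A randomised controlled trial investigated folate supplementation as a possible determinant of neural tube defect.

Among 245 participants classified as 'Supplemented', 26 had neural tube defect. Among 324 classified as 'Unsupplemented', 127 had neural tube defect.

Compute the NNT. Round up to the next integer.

4

Risk in treated group = 26/245 = 0.10612; risk in control = 127/324 = 0.39198.
Absolute risk reduction = 0.39198 − 0.10612 = 0.28585
NNT = 1 / ARR = 1 / 0.28585 = 3.498 → round up → 4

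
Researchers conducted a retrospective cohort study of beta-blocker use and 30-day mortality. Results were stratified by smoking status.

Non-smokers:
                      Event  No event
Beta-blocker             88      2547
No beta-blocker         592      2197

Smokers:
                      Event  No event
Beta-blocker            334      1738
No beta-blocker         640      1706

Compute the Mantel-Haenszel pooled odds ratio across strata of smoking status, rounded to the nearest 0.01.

OR_MH = Σ(aᵢdᵢ/nᵢ) / Σ(bᵢcᵢ/nᵢ), where nᵢ is the stratum total.
Stratum 1 (Non-smokers): n = 5424; a·d/n = 88·2197/5424 = 35.6445; b·c/n = 2547·592/5424 = 277.9912
Stratum 2 (Smokers): n = 4418; a·d/n = 334·1706/4418 = 128.9733; b·c/n = 1738·640/4418 = 251.7700
OR_MH = (35.6445 + 128.9733) / (277.9912 + 251.7700) = 164.6178 / 529.7612 = 0.31074

0.31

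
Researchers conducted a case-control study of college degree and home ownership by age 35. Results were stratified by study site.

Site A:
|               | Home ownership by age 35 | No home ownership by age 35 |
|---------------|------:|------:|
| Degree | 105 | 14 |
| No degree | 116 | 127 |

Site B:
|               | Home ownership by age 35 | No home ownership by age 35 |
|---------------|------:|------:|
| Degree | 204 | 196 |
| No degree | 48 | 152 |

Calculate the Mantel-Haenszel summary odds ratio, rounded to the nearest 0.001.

4.389

OR_MH = Σ(aᵢdᵢ/nᵢ) / Σ(bᵢcᵢ/nᵢ), where nᵢ is the stratum total.
Stratum 1 (Site A): n = 362; a·d/n = 105·127/362 = 36.8370; b·c/n = 14·116/362 = 4.4862
Stratum 2 (Site B): n = 600; a·d/n = 204·152/600 = 51.6800; b·c/n = 196·48/600 = 15.6800
OR_MH = (36.8370 + 51.6800) / (4.4862 + 15.6800) = 88.5170 / 20.1662 = 4.38938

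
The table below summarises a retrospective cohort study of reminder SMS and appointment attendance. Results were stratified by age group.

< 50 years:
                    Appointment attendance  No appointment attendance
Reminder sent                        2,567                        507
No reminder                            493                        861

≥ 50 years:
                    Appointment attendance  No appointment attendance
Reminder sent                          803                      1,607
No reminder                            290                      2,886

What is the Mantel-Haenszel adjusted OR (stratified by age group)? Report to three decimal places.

OR_MH = Σ(aᵢdᵢ/nᵢ) / Σ(bᵢcᵢ/nᵢ), where nᵢ is the stratum total.
Stratum 1 (< 50 years): n = 4428; a·d/n = 2567·861/4428 = 499.1389; b·c/n = 507·493/4428 = 56.4478
Stratum 2 (≥ 50 years): n = 5586; a·d/n = 803·2886/5586 = 414.8690; b·c/n = 1607·290/5586 = 83.4282
OR_MH = (499.1389 + 414.8690) / (56.4478 + 83.4282) = 914.0078 / 139.8760 = 6.53441

6.534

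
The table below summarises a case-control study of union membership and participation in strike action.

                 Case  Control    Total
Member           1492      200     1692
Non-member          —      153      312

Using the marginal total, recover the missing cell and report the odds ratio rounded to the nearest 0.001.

The missing cell is in the unexposed row: 312 − 153 = 159.
So a = 1492, b = 200, c = 159, d = 153.
OR = (a·d)/(b·c) = (1492 × 153) / (200 × 159) = 228276 / 31800 = 7.17849

7.178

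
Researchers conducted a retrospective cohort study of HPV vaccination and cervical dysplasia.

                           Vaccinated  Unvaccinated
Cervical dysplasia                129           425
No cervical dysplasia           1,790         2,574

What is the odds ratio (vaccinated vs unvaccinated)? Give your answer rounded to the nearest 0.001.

0.436

Reading the table with exposure as columns: a = 129 (Vaccinated, case), b = 1790 (Vaccinated, non-case), c = 425 (Unvaccinated, case), d = 2574.
OR = (a·d)/(b·c) = (129 × 2574) / (1790 × 425) = 332046 / 760750 = 0.43647
Exposure is associated with lower odds of cervical dysplasia (OR = 0.44 < 1).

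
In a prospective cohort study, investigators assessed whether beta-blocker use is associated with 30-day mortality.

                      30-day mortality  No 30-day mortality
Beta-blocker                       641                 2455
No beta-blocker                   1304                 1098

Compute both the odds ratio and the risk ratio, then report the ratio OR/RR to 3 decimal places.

0.576

Cells: a = 641, b = 2455, c = 1304, d = 1098.
OR = (641·1098)/(2455·1304) = 703818/3201320 = 0.21985
Risk in exposed = 641/3096 = 0.20704; risk in unexposed = 1304/2402 = 0.54288; RR = 0.38138
OR/RR = 0.21985 / 0.38138 = 0.57647
The outcome is not rare, so the OR lies further from 1 than the RR.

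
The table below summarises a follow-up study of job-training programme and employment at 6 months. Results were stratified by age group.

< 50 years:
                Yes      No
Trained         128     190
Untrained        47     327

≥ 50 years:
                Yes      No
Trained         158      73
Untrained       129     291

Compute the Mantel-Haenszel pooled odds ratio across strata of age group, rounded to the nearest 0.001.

4.790

OR_MH = Σ(aᵢdᵢ/nᵢ) / Σ(bᵢcᵢ/nᵢ), where nᵢ is the stratum total.
Stratum 1 (< 50 years): n = 692; a·d/n = 128·327/692 = 60.4855; b·c/n = 190·47/692 = 12.9046
Stratum 2 (≥ 50 years): n = 651; a·d/n = 158·291/651 = 70.6267; b·c/n = 73·129/651 = 14.4654
OR_MH = (60.4855 + 70.6267) / (12.9046 + 14.4654) = 131.1123 / 27.3701 = 4.79035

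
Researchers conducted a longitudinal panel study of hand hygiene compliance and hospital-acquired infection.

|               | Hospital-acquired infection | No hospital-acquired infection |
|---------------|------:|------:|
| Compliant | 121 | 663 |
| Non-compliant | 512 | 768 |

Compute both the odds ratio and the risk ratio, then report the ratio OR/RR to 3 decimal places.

0.710

Cells: a = 121, b = 663, c = 512, d = 768.
OR = (121·768)/(663·512) = 92928/339456 = 0.27376
Risk in exposed = 121/784 = 0.15434; risk in unexposed = 512/1280 = 0.40000; RR = 0.38584
OR/RR = 0.27376 / 0.38584 = 0.70950
The outcome is not rare, so the OR lies further from 1 than the RR.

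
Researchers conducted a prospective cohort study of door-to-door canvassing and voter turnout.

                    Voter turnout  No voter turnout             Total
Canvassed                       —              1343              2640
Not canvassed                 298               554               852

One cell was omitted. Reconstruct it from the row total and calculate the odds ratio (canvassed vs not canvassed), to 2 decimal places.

1.80

The missing cell is in the exposed row: 2640 − 1343 = 1297.
So a = 1297, b = 1343, c = 298, d = 554.
OR = (a·d)/(b·c) = (1297 × 554) / (1343 × 298) = 718538 / 400214 = 1.79538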